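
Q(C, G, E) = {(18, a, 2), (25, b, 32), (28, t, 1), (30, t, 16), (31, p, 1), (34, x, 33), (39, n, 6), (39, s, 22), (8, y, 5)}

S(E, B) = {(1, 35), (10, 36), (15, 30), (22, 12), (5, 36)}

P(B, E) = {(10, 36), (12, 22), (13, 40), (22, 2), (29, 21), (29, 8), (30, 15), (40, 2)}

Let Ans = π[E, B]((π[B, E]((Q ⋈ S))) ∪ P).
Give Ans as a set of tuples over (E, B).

{(1, 35), (15, 30), (2, 22), (2, 40), (21, 29), (22, 12), (36, 10), (40, 13), (5, 36), (8, 29)}

Joining Q and S on E yields {(28, t, 1, 35), (31, p, 1, 35), (39, s, 22, 12), (8, y, 5, 36)}.
Keep only column(s) B, E (1 duplicate(s) eliminated): {(12, 22), (35, 1), (36, 5)}
Set union of the two operands is {(10, 36), (12, 22), (13, 40), (22, 2), (29, 21), (29, 8), (30, 15), (35, 1), (36, 5), (40, 2)}.
Keep only column(s) E, B: {(1, 35), (15, 30), (2, 22), (2, 40), (21, 29), (22, 12), (36, 10), (40, 13), (5, 36), (8, 29)}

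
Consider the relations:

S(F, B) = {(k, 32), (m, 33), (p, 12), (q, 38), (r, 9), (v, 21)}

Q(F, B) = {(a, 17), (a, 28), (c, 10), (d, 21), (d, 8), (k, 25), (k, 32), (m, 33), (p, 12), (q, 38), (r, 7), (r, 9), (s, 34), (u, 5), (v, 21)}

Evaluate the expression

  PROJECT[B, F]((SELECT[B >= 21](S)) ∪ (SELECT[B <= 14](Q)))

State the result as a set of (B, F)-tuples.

σ[B >= 21]: keep tuples satisfying B >= 21 → {(k, 32), (m, 33), (q, 38), (v, 21)}
σ[B <= 14]: keep tuples satisfying B <= 14 → {(c, 10), (d, 8), (p, 12), (r, 7), (r, 9), (u, 5)}
Set union of the two operands is {(c, 10), (d, 8), (k, 32), (m, 33), (p, 12), (q, 38), (r, 7), (r, 9), (u, 5), (v, 21)}.
π_{B, F} gives {(10, c), (12, p), (21, v), (32, k), (33, m), (38, q), (5, u), (7, r), (8, d), (9, r)}.

{(10, c), (12, p), (21, v), (32, k), (33, m), (38, q), (5, u), (7, r), (8, d), (9, r)}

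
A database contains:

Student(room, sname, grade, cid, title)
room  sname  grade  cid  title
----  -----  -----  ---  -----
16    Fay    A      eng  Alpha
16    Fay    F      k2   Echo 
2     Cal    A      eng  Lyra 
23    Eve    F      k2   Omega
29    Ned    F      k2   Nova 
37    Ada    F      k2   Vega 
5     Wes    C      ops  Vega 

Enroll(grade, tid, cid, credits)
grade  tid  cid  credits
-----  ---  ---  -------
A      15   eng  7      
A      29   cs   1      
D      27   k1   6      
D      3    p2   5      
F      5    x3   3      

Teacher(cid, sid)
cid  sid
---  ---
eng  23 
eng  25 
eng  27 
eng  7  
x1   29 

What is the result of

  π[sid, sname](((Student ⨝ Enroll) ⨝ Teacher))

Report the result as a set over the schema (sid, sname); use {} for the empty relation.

Student ⋈ Enroll (natural join on grade, cid): {(16, Fay, A, eng, Alpha, 15, 7), (2, Cal, A, eng, Lyra, 15, 7)}
(Student ⨝ Enroll) ⋈ Teacher (natural join on cid): {(16, Fay, A, eng, Alpha, 15, 7, 23), (16, Fay, A, eng, Alpha, 15, 7, 25), (16, Fay, A, eng, Alpha, 15, 7, 27), (16, Fay, A, eng, Alpha, 15, 7, 7), (2, Cal, A, eng, Lyra, 15, 7, 23), (2, Cal, A, eng, Lyra, 15, 7, 25), (2, Cal, A, eng, Lyra, 15, 7, 27), (2, Cal, A, eng, Lyra, 15, 7, 7)}
Keep only column(s) sid, sname: {(23, Cal), (23, Fay), (25, Cal), (25, Fay), (27, Cal), (27, Fay), (7, Cal), (7, Fay)}

{(23, Cal), (23, Fay), (25, Cal), (25, Fay), (27, Cal), (27, Fay), (7, Cal), (7, Fay)}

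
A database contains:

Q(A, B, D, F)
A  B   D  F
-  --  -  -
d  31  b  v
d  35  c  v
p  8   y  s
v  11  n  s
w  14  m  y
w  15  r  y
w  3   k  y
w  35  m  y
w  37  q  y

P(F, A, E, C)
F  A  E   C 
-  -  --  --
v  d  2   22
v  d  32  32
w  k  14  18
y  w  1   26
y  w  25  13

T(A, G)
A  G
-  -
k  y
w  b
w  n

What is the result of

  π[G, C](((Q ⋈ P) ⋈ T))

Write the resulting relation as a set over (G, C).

{(b, 13), (b, 26), (n, 13), (n, 26)}

Q ⋈ P (natural join on A, F): {(d, 31, b, v, 2, 22), (d, 31, b, v, 32, 32), (d, 35, c, v, 2, 22), (d, 35, c, v, 32, 32), (w, 14, m, y, 1, 26), (w, 14, m, y, 25, 13), (w, 15, r, y, 1, 26), (w, 15, r, y, 25, 13), (w, 3, k, y, 1, 26), (w, 3, k, y, 25, 13), (w, 35, m, y, 1, 26), (w, 35, m, y, 25, 13), (w, 37, q, y, 1, 26), (w, 37, q, y, 25, 13)}
(Q ⋈ P) ⋈ T (natural join on A): {(w, 14, m, y, 1, 26, b), (w, 14, m, y, 1, 26, n), (w, 14, m, y, 25, 13, b), (w, 14, m, y, 25, 13, n), (w, 15, r, y, 1, 26, b), (w, 15, r, y, 1, 26, n), (w, 15, r, y, 25, 13, b), (w, 15, r, y, 25, 13, n), (w, 3, k, y, 1, 26, b), (w, 3, k, y, 1, 26, n), (w, 3, k, y, 25, 13, b), (w, 3, k, y, 25, 13, n), (w, 35, m, y, 1, 26, b), (w, 35, m, y, 1, 26, n), (w, 35, m, y, 25, 13, b), (w, 35, m, y, 25, 13, n), (w, 37, q, y, 1, 26, b), (w, 37, q, y, 1, 26, n), (w, 37, q, y, 25, 13, b), (w, 37, q, y, 25, 13, n)}
Projecting to G, C (16 duplicate(s) eliminated): {(b, 13), (b, 26), (n, 13), (n, 26)}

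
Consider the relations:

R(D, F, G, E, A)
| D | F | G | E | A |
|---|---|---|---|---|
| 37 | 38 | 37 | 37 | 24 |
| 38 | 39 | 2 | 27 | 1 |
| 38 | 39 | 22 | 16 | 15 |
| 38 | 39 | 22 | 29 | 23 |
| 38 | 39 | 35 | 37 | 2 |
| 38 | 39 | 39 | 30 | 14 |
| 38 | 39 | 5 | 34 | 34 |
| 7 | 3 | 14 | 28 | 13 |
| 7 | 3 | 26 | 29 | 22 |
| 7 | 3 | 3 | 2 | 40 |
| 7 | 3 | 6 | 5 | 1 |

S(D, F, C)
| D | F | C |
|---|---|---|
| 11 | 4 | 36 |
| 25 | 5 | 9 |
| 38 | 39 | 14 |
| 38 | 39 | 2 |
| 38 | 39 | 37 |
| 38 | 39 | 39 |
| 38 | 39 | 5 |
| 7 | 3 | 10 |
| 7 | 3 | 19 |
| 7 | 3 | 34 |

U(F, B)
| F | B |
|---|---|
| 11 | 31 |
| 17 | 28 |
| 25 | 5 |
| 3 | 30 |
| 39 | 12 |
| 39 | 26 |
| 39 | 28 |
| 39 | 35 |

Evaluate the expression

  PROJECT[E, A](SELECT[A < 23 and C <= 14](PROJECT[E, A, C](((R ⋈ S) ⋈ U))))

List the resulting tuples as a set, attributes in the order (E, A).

{(16, 15), (27, 1), (28, 13), (29, 22), (30, 14), (37, 2), (5, 1)}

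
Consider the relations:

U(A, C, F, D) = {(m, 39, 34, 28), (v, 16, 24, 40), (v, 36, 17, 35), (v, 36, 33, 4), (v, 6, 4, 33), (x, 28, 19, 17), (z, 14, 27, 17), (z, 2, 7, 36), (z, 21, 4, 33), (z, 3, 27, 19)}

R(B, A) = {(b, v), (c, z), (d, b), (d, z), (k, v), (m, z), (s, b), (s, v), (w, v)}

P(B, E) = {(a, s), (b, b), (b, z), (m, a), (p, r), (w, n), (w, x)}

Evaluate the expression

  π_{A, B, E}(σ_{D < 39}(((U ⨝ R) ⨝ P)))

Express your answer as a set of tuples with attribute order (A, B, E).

{(v, b, b), (v, b, z), (v, w, n), (v, w, x), (z, m, a)}

Natural join on A: {(v, 16, 24, 40, b), (v, 16, 24, 40, k), (v, 16, 24, 40, s), (v, 16, 24, 40, w), (v, 36, 17, 35, b), (v, 36, 17, 35, k), (v, 36, 17, 35, s), (v, 36, 17, 35, w), (v, 36, 33, 4, b), (v, 36, 33, 4, k), (v, 36, 33, 4, s), (v, 36, 33, 4, w), (v, 6, 4, 33, b), (v, 6, 4, 33, k), (v, 6, 4, 33, s), (v, 6, 4, 33, w), (z, 14, 27, 17, c), (z, 14, 27, 17, d), (z, 14, 27, 17, m), (z, 2, 7, 36, c), (z, 2, 7, 36, d), (z, 2, 7, 36, m), (z, 21, 4, 33, c), (z, 21, 4, 33, d), (z, 21, 4, 33, m), (z, 3, 27, 19, c), (z, 3, 27, 19, d), (z, 3, 27, 19, m)}
Natural join on B: {(v, 16, 24, 40, b, b), (v, 16, 24, 40, b, z), (v, 16, 24, 40, w, n), (v, 16, 24, 40, w, x), (v, 36, 17, 35, b, b), (v, 36, 17, 35, b, z), (v, 36, 17, 35, w, n), (v, 36, 17, 35, w, x), (v, 36, 33, 4, b, b), (v, 36, 33, 4, b, z), (v, 36, 33, 4, w, n), (v, 36, 33, 4, w, x), (v, 6, 4, 33, b, b), (v, 6, 4, 33, b, z), (v, 6, 4, 33, w, n), (v, 6, 4, 33, w, x), (z, 14, 27, 17, m, a), (z, 2, 7, 36, m, a), (z, 21, 4, 33, m, a), (z, 3, 27, 19, m, a)}
σ[D < 39]: keep tuples satisfying D < 39 → {(v, 36, 17, 35, b, b), (v, 36, 17, 35, b, z), (v, 36, 17, 35, w, n), (v, 36, 17, 35, w, x), (v, 36, 33, 4, b, b), (v, 36, 33, 4, b, z), (v, 36, 33, 4, w, n), (v, 36, 33, 4, w, x), (v, 6, 4, 33, b, b), (v, 6, 4, 33, b, z), (v, 6, 4, 33, w, n), (v, 6, 4, 33, w, x), (z, 14, 27, 17, m, a), (z, 2, 7, 36, m, a), (z, 21, 4, 33, m, a), (z, 3, 27, 19, m, a)}
Projecting to A, B, E (11 duplicate(s) eliminated): {(v, b, b), (v, b, z), (v, w, n), (v, w, x), (z, m, a)}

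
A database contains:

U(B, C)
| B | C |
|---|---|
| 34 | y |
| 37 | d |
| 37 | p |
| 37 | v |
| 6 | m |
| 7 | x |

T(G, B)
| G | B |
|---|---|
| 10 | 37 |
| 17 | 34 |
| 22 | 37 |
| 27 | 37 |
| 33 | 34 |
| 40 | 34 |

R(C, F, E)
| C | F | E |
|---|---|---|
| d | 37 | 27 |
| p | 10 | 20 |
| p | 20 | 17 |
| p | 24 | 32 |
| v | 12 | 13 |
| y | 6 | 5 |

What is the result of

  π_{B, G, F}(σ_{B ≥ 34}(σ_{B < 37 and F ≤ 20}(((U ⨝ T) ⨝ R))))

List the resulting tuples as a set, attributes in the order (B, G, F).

U ⋈ T (natural join on B): {(34, y, 17), (34, y, 33), (34, y, 40), (37, d, 10), (37, d, 22), (37, d, 27), (37, p, 10), (37, p, 22), (37, p, 27), (37, v, 10), (37, v, 22), (37, v, 27)}
(U ⨝ T) ⋈ R (natural join on C): {(34, y, 17, 6, 5), (34, y, 33, 6, 5), (34, y, 40, 6, 5), (37, d, 10, 37, 27), (37, d, 22, 37, 27), (37, d, 27, 37, 27), (37, p, 10, 10, 20), (37, p, 10, 20, 17), (37, p, 10, 24, 32), (37, p, 22, 10, 20), (37, p, 22, 20, 17), (37, p, 22, 24, 32), (37, p, 27, 10, 20), (37, p, 27, 20, 17), (37, p, 27, 24, 32), (37, v, 10, 12, 13), (37, v, 22, 12, 13), (37, v, 27, 12, 13)}
Selection B < 37 and F ≤ 20: {(34, y, 17, 6, 5), (34, y, 33, 6, 5), (34, y, 40, 6, 5)}
Selection B ≥ 34: {(34, y, 17, 6, 5), (34, y, 33, 6, 5), (34, y, 40, 6, 5)}
π[B, G, F]: project onto (B, G, F) → {(34, 17, 6), (34, 33, 6), (34, 40, 6)}

{(34, 17, 6), (34, 33, 6), (34, 40, 6)}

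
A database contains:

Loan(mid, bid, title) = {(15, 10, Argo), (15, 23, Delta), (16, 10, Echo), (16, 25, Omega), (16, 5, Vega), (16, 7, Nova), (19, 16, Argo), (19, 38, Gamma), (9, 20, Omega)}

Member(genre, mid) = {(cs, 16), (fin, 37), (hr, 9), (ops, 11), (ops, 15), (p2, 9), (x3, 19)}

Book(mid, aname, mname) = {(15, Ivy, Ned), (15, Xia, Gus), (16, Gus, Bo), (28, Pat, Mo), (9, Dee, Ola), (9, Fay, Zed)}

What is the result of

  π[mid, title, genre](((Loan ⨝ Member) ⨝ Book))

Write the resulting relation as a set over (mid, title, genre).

{(15, Argo, ops), (15, Delta, ops), (16, Echo, cs), (16, Nova, cs), (16, Omega, cs), (16, Vega, cs), (9, Omega, hr), (9, Omega, p2)}

Natural join on mid: {(15, 10, Argo, ops), (15, 23, Delta, ops), (16, 10, Echo, cs), (16, 25, Omega, cs), (16, 5, Vega, cs), (16, 7, Nova, cs), (19, 16, Argo, x3), (19, 38, Gamma, x3), (9, 20, Omega, hr), (9, 20, Omega, p2)}
Natural join on mid: {(15, 10, Argo, ops, Ivy, Ned), (15, 10, Argo, ops, Xia, Gus), (15, 23, Delta, ops, Ivy, Ned), (15, 23, Delta, ops, Xia, Gus), (16, 10, Echo, cs, Gus, Bo), (16, 25, Omega, cs, Gus, Bo), (16, 5, Vega, cs, Gus, Bo), (16, 7, Nova, cs, Gus, Bo), (9, 20, Omega, hr, Dee, Ola), (9, 20, Omega, hr, Fay, Zed), (9, 20, Omega, p2, Dee, Ola), (9, 20, Omega, p2, Fay, Zed)}
π_{mid, title, genre} gives {(15, Argo, ops), (15, Delta, ops), (16, Echo, cs), (16, Nova, cs), (16, Omega, cs), (16, Vega, cs), (9, Omega, hr), (9, Omega, p2)} (4 duplicate(s) eliminated).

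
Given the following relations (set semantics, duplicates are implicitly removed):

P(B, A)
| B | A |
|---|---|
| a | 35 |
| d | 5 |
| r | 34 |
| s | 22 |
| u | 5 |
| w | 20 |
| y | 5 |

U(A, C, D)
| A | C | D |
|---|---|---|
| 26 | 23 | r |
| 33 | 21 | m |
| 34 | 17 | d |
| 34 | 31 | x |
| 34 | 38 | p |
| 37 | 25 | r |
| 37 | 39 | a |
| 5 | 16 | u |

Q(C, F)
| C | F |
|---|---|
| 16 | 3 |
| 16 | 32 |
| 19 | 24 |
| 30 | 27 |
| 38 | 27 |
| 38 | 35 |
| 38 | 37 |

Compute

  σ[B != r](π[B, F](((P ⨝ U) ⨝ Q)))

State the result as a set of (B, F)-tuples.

{(d, 3), (d, 32), (u, 3), (u, 32), (y, 3), (y, 32)}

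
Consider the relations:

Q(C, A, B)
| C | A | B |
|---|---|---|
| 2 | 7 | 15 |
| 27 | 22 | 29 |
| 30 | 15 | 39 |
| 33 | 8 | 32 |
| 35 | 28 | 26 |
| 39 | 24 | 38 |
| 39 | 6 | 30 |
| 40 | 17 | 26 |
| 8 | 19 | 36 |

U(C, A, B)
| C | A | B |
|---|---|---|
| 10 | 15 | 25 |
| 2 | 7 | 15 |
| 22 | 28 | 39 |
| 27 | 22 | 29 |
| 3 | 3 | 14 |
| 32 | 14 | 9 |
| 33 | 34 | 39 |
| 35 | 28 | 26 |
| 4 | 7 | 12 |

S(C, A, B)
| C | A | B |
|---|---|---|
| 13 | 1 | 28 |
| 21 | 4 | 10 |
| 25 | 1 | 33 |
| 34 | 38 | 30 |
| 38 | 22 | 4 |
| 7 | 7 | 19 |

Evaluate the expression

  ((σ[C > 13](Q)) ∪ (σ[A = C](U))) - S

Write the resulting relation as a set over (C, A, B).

Apply σ_{C > 13}; surviving tuples: {(27, 22, 29), (30, 15, 39), (33, 8, 32), (35, 28, 26), (39, 24, 38), (39, 6, 30), (40, 17, 26)}
Apply σ_{A = C}; surviving tuples: {(3, 3, 14)}
Union: {(27, 22, 29), (30, 15, 39), (33, 8, 32), (35, 28, 26), (39, 24, 38), (39, 6, 30), (40, 17, 26)} with {(3, 3, 14)} → {(27, 22, 29), (3, 3, 14), (30, 15, 39), (33, 8, 32), (35, 28, 26), (39, 24, 38), (39, 6, 30), (40, 17, 26)}
Difference: {(27, 22, 29), (3, 3, 14), (30, 15, 39), (33, 8, 32), (35, 28, 26), (39, 24, 38), (39, 6, 30), (40, 17, 26)} with {(13, 1, 28), (21, 4, 10), (25, 1, 33), (34, 38, 30), (38, 22, 4), (7, 7, 19)} → {(27, 22, 29), (3, 3, 14), (30, 15, 39), (33, 8, 32), (35, 28, 26), (39, 24, 38), (39, 6, 30), (40, 17, 26)}

{(27, 22, 29), (3, 3, 14), (30, 15, 39), (33, 8, 32), (35, 28, 26), (39, 24, 38), (39, 6, 30), (40, 17, 26)}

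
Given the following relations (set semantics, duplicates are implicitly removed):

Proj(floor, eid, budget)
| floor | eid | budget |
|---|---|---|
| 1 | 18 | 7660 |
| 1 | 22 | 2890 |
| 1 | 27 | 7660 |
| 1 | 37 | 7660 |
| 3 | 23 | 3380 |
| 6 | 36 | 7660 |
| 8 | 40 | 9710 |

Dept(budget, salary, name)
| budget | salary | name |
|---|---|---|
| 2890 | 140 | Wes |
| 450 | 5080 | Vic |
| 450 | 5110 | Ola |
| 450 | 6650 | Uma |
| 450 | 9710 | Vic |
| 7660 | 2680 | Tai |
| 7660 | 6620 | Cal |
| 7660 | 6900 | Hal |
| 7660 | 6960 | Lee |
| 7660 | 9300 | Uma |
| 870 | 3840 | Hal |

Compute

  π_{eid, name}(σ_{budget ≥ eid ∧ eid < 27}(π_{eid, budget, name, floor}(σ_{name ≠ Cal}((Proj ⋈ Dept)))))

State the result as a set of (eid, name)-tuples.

{(18, Hal), (18, Lee), (18, Tai), (18, Uma), (22, Wes)}

Proj ⋈ Dept (natural join on budget): {(1, 18, 7660, 2680, Tai), (1, 18, 7660, 6620, Cal), (1, 18, 7660, 6900, Hal), (1, 18, 7660, 6960, Lee), (1, 18, 7660, 9300, Uma), (1, 22, 2890, 140, Wes), (1, 27, 7660, 2680, Tai), (1, 27, 7660, 6620, Cal), (1, 27, 7660, 6900, Hal), (1, 27, 7660, 6960, Lee), (1, 27, 7660, 9300, Uma), (1, 37, 7660, 2680, Tai), (1, 37, 7660, 6620, Cal), (1, 37, 7660, 6900, Hal), (1, 37, 7660, 6960, Lee), (1, 37, 7660, 9300, Uma), (6, 36, 7660, 2680, Tai), (6, 36, 7660, 6620, Cal), (6, 36, 7660, 6900, Hal), (6, 36, 7660, 6960, Lee), (6, 36, 7660, 9300, Uma)}
Selection name ≠ Cal: {(1, 18, 7660, 2680, Tai), (1, 18, 7660, 6900, Hal), (1, 18, 7660, 6960, Lee), (1, 18, 7660, 9300, Uma), (1, 22, 2890, 140, Wes), (1, 27, 7660, 2680, Tai), (1, 27, 7660, 6900, Hal), (1, 27, 7660, 6960, Lee), (1, 27, 7660, 9300, Uma), (1, 37, 7660, 2680, Tai), (1, 37, 7660, 6900, Hal), (1, 37, 7660, 6960, Lee), (1, 37, 7660, 9300, Uma), (6, 36, 7660, 2680, Tai), (6, 36, 7660, 6900, Hal), (6, 36, 7660, 6960, Lee), (6, 36, 7660, 9300, Uma)}
Projecting to eid, budget, name, floor: {(18, 7660, Hal, 1), (18, 7660, Lee, 1), (18, 7660, Tai, 1), (18, 7660, Uma, 1), (22, 2890, Wes, 1), (27, 7660, Hal, 1), (27, 7660, Lee, 1), (27, 7660, Tai, 1), (27, 7660, Uma, 1), (36, 7660, Hal, 6), (36, 7660, Lee, 6), (36, 7660, Tai, 6), (36, 7660, Uma, 6), (37, 7660, Hal, 1), (37, 7660, Lee, 1), (37, 7660, Tai, 1), (37, 7660, Uma, 1)}
Selection budget ≥ eid ∧ eid < 27: {(18, 7660, Hal, 1), (18, 7660, Lee, 1), (18, 7660, Tai, 1), (18, 7660, Uma, 1), (22, 2890, Wes, 1)}
Projecting to eid, name: {(18, Hal), (18, Lee), (18, Tai), (18, Uma), (22, Wes)}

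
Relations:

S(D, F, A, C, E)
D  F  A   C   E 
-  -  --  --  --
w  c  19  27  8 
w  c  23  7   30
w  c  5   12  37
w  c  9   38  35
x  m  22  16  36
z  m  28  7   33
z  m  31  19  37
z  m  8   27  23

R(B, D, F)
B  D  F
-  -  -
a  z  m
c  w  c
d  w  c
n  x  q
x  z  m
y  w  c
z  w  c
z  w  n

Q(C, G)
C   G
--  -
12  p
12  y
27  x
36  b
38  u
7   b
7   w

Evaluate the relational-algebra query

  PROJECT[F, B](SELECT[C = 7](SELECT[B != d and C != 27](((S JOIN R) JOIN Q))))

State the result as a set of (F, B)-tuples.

Natural join on D, F: {(w, c, 19, 27, 8, c), (w, c, 19, 27, 8, d), (w, c, 19, 27, 8, y), (w, c, 19, 27, 8, z), (w, c, 23, 7, 30, c), (w, c, 23, 7, 30, d), (w, c, 23, 7, 30, y), (w, c, 23, 7, 30, z), (w, c, 5, 12, 37, c), (w, c, 5, 12, 37, d), (w, c, 5, 12, 37, y), (w, c, 5, 12, 37, z), (w, c, 9, 38, 35, c), (w, c, 9, 38, 35, d), (w, c, 9, 38, 35, y), (w, c, 9, 38, 35, z), (z, m, 28, 7, 33, a), (z, m, 28, 7, 33, x), (z, m, 31, 19, 37, a), (z, m, 31, 19, 37, x), (z, m, 8, 27, 23, a), (z, m, 8, 27, 23, x)}
Natural join on C: {(w, c, 19, 27, 8, c, x), (w, c, 19, 27, 8, d, x), (w, c, 19, 27, 8, y, x), (w, c, 19, 27, 8, z, x), (w, c, 23, 7, 30, c, b), (w, c, 23, 7, 30, c, w), (w, c, 23, 7, 30, d, b), (w, c, 23, 7, 30, d, w), (w, c, 23, 7, 30, y, b), (w, c, 23, 7, 30, y, w), (w, c, 23, 7, 30, z, b), (w, c, 23, 7, 30, z, w), (w, c, 5, 12, 37, c, p), (w, c, 5, 12, 37, c, y), (w, c, 5, 12, 37, d, p), (w, c, 5, 12, 37, d, y), (w, c, 5, 12, 37, y, p), (w, c, 5, 12, 37, y, y), (w, c, 5, 12, 37, z, p), (w, c, 5, 12, 37, z, y), (w, c, 9, 38, 35, c, u), (w, c, 9, 38, 35, d, u), (w, c, 9, 38, 35, y, u), (w, c, 9, 38, 35, z, u), (z, m, 28, 7, 33, a, b), (z, m, 28, 7, 33, a, w), (z, m, 28, 7, 33, x, b), (z, m, 28, 7, 33, x, w), (z, m, 8, 27, 23, a, x), (z, m, 8, 27, 23, x, x)}
Filtering on B != d and C != 27 leaves {(w, c, 23, 7, 30, c, b), (w, c, 23, 7, 30, c, w), (w, c, 23, 7, 30, y, b), (w, c, 23, 7, 30, y, w), (w, c, 23, 7, 30, z, b), (w, c, 23, 7, 30, z, w), (w, c, 5, 12, 37, c, p), (w, c, 5, 12, 37, c, y), (w, c, 5, 12, 37, y, p), (w, c, 5, 12, 37, y, y), (w, c, 5, 12, 37, z, p), (w, c, 5, 12, 37, z, y), (w, c, 9, 38, 35, c, u), (w, c, 9, 38, 35, y, u), (w, c, 9, 38, 35, z, u), (z, m, 28, 7, 33, a, b), (z, m, 28, 7, 33, a, w), (z, m, 28, 7, 33, x, b), (z, m, 28, 7, 33, x, w)}.
Filtering on C = 7 leaves {(w, c, 23, 7, 30, c, b), (w, c, 23, 7, 30, c, w), (w, c, 23, 7, 30, y, b), (w, c, 23, 7, 30, y, w), (w, c, 23, 7, 30, z, b), (w, c, 23, 7, 30, z, w), (z, m, 28, 7, 33, a, b), (z, m, 28, 7, 33, a, w), (z, m, 28, 7, 33, x, b), (z, m, 28, 7, 33, x, w)}.
Projecting to F, B (5 duplicate(s) eliminated): {(c, c), (c, y), (c, z), (m, a), (m, x)}

{(c, c), (c, y), (c, z), (m, a), (m, x)}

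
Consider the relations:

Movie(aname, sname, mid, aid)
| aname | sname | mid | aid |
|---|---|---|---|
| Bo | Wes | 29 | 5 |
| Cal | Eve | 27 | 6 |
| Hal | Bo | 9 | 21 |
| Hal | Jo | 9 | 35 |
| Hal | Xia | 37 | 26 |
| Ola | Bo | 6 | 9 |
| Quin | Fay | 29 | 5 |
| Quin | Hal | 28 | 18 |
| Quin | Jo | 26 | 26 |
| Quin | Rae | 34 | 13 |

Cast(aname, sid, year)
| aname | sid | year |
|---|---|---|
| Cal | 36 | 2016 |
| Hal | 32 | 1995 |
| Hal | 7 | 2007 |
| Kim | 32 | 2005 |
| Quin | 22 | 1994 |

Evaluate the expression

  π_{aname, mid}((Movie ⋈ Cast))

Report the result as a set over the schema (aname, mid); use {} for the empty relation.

Natural join on aname: {(Cal, Eve, 27, 6, 36, 2016), (Hal, Bo, 9, 21, 32, 1995), (Hal, Bo, 9, 21, 7, 2007), (Hal, Jo, 9, 35, 32, 1995), (Hal, Jo, 9, 35, 7, 2007), (Hal, Xia, 37, 26, 32, 1995), (Hal, Xia, 37, 26, 7, 2007), (Quin, Fay, 29, 5, 22, 1994), (Quin, Hal, 28, 18, 22, 1994), (Quin, Jo, 26, 26, 22, 1994), (Quin, Rae, 34, 13, 22, 1994)}
Projecting to aname, mid (4 duplicate(s) eliminated): {(Cal, 27), (Hal, 37), (Hal, 9), (Quin, 26), (Quin, 28), (Quin, 29), (Quin, 34)}

{(Cal, 27), (Hal, 37), (Hal, 9), (Quin, 26), (Quin, 28), (Quin, 29), (Quin, 34)}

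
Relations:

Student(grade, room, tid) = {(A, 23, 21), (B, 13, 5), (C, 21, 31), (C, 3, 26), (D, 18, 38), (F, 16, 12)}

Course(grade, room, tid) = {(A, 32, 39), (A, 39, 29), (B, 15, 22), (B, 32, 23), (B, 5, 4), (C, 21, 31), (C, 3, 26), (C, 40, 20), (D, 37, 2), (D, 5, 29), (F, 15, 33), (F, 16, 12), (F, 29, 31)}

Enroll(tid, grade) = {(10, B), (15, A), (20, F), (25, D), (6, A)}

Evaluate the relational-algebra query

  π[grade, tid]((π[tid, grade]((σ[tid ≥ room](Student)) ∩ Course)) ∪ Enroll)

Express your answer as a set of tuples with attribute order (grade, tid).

{(A, 15), (A, 6), (B, 10), (C, 26), (C, 31), (D, 25), (F, 20)}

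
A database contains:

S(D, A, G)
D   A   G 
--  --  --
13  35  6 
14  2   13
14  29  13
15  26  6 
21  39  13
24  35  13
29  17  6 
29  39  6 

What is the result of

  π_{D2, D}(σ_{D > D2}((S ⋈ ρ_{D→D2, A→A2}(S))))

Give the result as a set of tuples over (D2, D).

{(13, 15), (13, 29), (14, 21), (14, 24), (15, 29), (21, 24)}

ρ[D→D2, A→A2]: schema becomes (D2, A2, G); tuples unchanged.
Natural join on G: {(13, 35, 6, 13, 35), (13, 35, 6, 15, 26), (13, 35, 6, 29, 17), (13, 35, 6, 29, 39), (14, 2, 13, 14, 2), (14, 2, 13, 14, 29), (14, 2, 13, 21, 39), (14, 2, 13, 24, 35), (14, 29, 13, 14, 2), (14, 29, 13, 14, 29), (14, 29, 13, 21, 39), (14, 29, 13, 24, 35), (15, 26, 6, 13, 35), (15, 26, 6, 15, 26), (15, 26, 6, 29, 17), (15, 26, 6, 29, 39), (21, 39, 13, 14, 2), (21, 39, 13, 14, 29), (21, 39, 13, 21, 39), (21, 39, 13, 24, 35), (24, 35, 13, 14, 2), (24, 35, 13, 14, 29), (24, 35, 13, 21, 39), (24, 35, 13, 24, 35), (29, 17, 6, 13, 35), (29, 17, 6, 15, 26), (29, 17, 6, 29, 17), (29, 17, 6, 29, 39), (29, 39, 6, 13, 35), (29, 39, 6, 15, 26), (29, 39, 6, 29, 17), (29, 39, 6, 29, 39)}
σ[D > D2]: keep tuples satisfying D > D2 → {(15, 26, 6, 13, 35), (21, 39, 13, 14, 2), (21, 39, 13, 14, 29), (24, 35, 13, 14, 2), (24, 35, 13, 14, 29), (24, 35, 13, 21, 39), (29, 17, 6, 13, 35), (29, 17, 6, 15, 26), (29, 39, 6, 13, 35), (29, 39, 6, 15, 26)}
π_{D2, D} gives {(13, 15), (13, 29), (14, 21), (14, 24), (15, 29), (21, 24)} (4 duplicate(s) eliminated).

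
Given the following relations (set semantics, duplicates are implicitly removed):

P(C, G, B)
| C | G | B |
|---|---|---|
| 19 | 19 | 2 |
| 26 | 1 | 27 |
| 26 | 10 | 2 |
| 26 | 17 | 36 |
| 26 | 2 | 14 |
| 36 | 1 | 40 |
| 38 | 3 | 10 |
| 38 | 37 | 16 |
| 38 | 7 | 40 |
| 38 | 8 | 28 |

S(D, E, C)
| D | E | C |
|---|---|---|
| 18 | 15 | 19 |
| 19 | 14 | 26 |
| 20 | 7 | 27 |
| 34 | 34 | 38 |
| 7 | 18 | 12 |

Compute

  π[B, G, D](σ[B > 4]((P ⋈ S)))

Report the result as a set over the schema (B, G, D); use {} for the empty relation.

{(10, 3, 34), (14, 2, 19), (16, 37, 34), (27, 1, 19), (28, 8, 34), (36, 17, 19), (40, 7, 34)}

Natural join on C: {(19, 19, 2, 18, 15), (26, 1, 27, 19, 14), (26, 10, 2, 19, 14), (26, 17, 36, 19, 14), (26, 2, 14, 19, 14), (38, 3, 10, 34, 34), (38, 37, 16, 34, 34), (38, 7, 40, 34, 34), (38, 8, 28, 34, 34)}
Selection B > 4: {(26, 1, 27, 19, 14), (26, 17, 36, 19, 14), (26, 2, 14, 19, 14), (38, 3, 10, 34, 34), (38, 37, 16, 34, 34), (38, 7, 40, 34, 34), (38, 8, 28, 34, 34)}
π_{B, G, D} gives {(10, 3, 34), (14, 2, 19), (16, 37, 34), (27, 1, 19), (28, 8, 34), (36, 17, 19), (40, 7, 34)}.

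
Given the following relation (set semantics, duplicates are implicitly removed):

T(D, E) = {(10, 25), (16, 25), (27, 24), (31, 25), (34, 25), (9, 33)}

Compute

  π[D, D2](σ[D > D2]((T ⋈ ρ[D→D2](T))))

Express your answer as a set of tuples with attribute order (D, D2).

{(16, 10), (31, 10), (31, 16), (34, 10), (34, 16), (34, 31)}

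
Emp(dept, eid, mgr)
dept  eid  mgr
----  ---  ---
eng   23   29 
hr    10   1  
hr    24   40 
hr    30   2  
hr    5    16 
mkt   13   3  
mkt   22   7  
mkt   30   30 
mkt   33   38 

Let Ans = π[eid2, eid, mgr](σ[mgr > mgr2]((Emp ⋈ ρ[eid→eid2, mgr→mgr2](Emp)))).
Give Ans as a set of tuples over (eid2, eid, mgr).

ρ[eid→eid2, mgr→mgr2]: schema becomes (dept, eid2, mgr2); tuples unchanged.
Natural join on dept: {(eng, 23, 29, 23, 29), (hr, 10, 1, 10, 1), (hr, 10, 1, 24, 40), (hr, 10, 1, 30, 2), (hr, 10, 1, 5, 16), (hr, 24, 40, 10, 1), (hr, 24, 40, 24, 40), (hr, 24, 40, 30, 2), (hr, 24, 40, 5, 16), (hr, 30, 2, 10, 1), (hr, 30, 2, 24, 40), (hr, 30, 2, 30, 2), (hr, 30, 2, 5, 16), (hr, 5, 16, 10, 1), (hr, 5, 16, 24, 40), (hr, 5, 16, 30, 2), (hr, 5, 16, 5, 16), (mkt, 13, 3, 13, 3), (mkt, 13, 3, 22, 7), (mkt, 13, 3, 30, 30), (mkt, 13, 3, 33, 38), (mkt, 22, 7, 13, 3), (mkt, 22, 7, 22, 7), (mkt, 22, 7, 30, 30), (mkt, 22, 7, 33, 38), (mkt, 30, 30, 13, 3), (mkt, 30, 30, 22, 7), (mkt, 30, 30, 30, 30), (mkt, 30, 30, 33, 38), (mkt, 33, 38, 13, 3), (mkt, 33, 38, 22, 7), (mkt, 33, 38, 30, 30), (mkt, 33, 38, 33, 38)}
Selection mgr > mgr2: {(hr, 24, 40, 10, 1), (hr, 24, 40, 30, 2), (hr, 24, 40, 5, 16), (hr, 30, 2, 10, 1), (hr, 5, 16, 10, 1), (hr, 5, 16, 30, 2), (mkt, 22, 7, 13, 3), (mkt, 30, 30, 13, 3), (mkt, 30, 30, 22, 7), (mkt, 33, 38, 13, 3), (mkt, 33, 38, 22, 7), (mkt, 33, 38, 30, 30)}
π[eid2, eid, mgr]: project onto (eid2, eid, mgr) → {(10, 24, 40), (10, 30, 2), (10, 5, 16), (13, 22, 7), (13, 30, 30), (13, 33, 38), (22, 30, 30), (22, 33, 38), (30, 24, 40), (30, 33, 38), (30, 5, 16), (5, 24, 40)}

{(10, 24, 40), (10, 30, 2), (10, 5, 16), (13, 22, 7), (13, 30, 30), (13, 33, 38), (22, 30, 30), (22, 33, 38), (30, 24, 40), (30, 33, 38), (30, 5, 16), (5, 24, 40)}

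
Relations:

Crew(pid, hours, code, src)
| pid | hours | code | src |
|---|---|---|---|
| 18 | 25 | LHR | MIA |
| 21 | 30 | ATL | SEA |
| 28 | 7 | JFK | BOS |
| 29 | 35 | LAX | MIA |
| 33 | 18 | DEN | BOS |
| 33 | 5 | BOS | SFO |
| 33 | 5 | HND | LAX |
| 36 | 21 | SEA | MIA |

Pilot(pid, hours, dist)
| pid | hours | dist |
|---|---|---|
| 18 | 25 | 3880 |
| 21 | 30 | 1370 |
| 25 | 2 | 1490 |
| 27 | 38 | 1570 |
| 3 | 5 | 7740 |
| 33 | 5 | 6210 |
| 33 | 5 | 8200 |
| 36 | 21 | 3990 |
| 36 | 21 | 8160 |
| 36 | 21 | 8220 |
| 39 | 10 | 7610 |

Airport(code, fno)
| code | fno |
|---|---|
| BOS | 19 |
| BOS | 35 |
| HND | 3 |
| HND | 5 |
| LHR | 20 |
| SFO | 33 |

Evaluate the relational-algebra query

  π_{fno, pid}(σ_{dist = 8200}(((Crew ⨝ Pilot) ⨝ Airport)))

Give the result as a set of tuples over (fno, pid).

{(19, 33), (3, 33), (35, 33), (5, 33)}

Crew ⋈ Pilot (natural join on pid, hours): {(18, 25, LHR, MIA, 3880), (21, 30, ATL, SEA, 1370), (33, 5, BOS, SFO, 6210), (33, 5, BOS, SFO, 8200), (33, 5, HND, LAX, 6210), (33, 5, HND, LAX, 8200), (36, 21, SEA, MIA, 3990), (36, 21, SEA, MIA, 8160), (36, 21, SEA, MIA, 8220)}
(Crew ⨝ Pilot) ⋈ Airport (natural join on code): {(18, 25, LHR, MIA, 3880, 20), (33, 5, BOS, SFO, 6210, 19), (33, 5, BOS, SFO, 6210, 35), (33, 5, BOS, SFO, 8200, 19), (33, 5, BOS, SFO, 8200, 35), (33, 5, HND, LAX, 6210, 3), (33, 5, HND, LAX, 6210, 5), (33, 5, HND, LAX, 8200, 3), (33, 5, HND, LAX, 8200, 5)}
σ[dist = 8200]: keep tuples satisfying dist = 8200 → {(33, 5, BOS, SFO, 8200, 19), (33, 5, BOS, SFO, 8200, 35), (33, 5, HND, LAX, 8200, 3), (33, 5, HND, LAX, 8200, 5)}
π[fno, pid]: project onto (fno, pid) → {(19, 33), (3, 33), (35, 33), (5, 33)}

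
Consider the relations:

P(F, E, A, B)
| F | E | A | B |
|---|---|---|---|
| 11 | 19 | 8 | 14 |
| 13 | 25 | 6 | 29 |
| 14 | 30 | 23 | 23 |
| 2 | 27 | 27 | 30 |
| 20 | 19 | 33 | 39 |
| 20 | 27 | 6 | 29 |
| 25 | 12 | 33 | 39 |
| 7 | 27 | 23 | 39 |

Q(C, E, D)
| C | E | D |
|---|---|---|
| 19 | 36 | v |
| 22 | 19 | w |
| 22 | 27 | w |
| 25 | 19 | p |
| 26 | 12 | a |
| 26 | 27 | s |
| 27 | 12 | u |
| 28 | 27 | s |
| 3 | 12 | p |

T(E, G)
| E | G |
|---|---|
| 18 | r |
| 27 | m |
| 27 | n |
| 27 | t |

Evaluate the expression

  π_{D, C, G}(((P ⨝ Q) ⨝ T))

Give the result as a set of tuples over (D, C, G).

{(s, 26, m), (s, 26, n), (s, 26, t), (s, 28, m), (s, 28, n), (s, 28, t), (w, 22, m), (w, 22, n), (w, 22, t)}

P ⋈ Q (natural join on E): {(11, 19, 8, 14, 22, w), (11, 19, 8, 14, 25, p), (2, 27, 27, 30, 22, w), (2, 27, 27, 30, 26, s), (2, 27, 27, 30, 28, s), (20, 19, 33, 39, 22, w), (20, 19, 33, 39, 25, p), (20, 27, 6, 29, 22, w), (20, 27, 6, 29, 26, s), (20, 27, 6, 29, 28, s), (25, 12, 33, 39, 26, a), (25, 12, 33, 39, 27, u), (25, 12, 33, 39, 3, p), (7, 27, 23, 39, 22, w), (7, 27, 23, 39, 26, s), (7, 27, 23, 39, 28, s)}
(P ⨝ Q) ⋈ T (natural join on E): {(2, 27, 27, 30, 22, w, m), (2, 27, 27, 30, 22, w, n), (2, 27, 27, 30, 22, w, t), (2, 27, 27, 30, 26, s, m), (2, 27, 27, 30, 26, s, n), (2, 27, 27, 30, 26, s, t), (2, 27, 27, 30, 28, s, m), (2, 27, 27, 30, 28, s, n), (2, 27, 27, 30, 28, s, t), (20, 27, 6, 29, 22, w, m), (20, 27, 6, 29, 22, w, n), (20, 27, 6, 29, 22, w, t), (20, 27, 6, 29, 26, s, m), (20, 27, 6, 29, 26, s, n), (20, 27, 6, 29, 26, s, t), (20, 27, 6, 29, 28, s, m), (20, 27, 6, 29, 28, s, n), (20, 27, 6, 29, 28, s, t), (7, 27, 23, 39, 22, w, m), (7, 27, 23, 39, 22, w, n), (7, 27, 23, 39, 22, w, t), (7, 27, 23, 39, 26, s, m), (7, 27, 23, 39, 26, s, n), (7, 27, 23, 39, 26, s, t), (7, 27, 23, 39, 28, s, m), (7, 27, 23, 39, 28, s, n), (7, 27, 23, 39, 28, s, t)}
Projecting to D, C, G (18 duplicate(s) eliminated): {(s, 26, m), (s, 26, n), (s, 26, t), (s, 28, m), (s, 28, n), (s, 28, t), (w, 22, m), (w, 22, n), (w, 22, t)}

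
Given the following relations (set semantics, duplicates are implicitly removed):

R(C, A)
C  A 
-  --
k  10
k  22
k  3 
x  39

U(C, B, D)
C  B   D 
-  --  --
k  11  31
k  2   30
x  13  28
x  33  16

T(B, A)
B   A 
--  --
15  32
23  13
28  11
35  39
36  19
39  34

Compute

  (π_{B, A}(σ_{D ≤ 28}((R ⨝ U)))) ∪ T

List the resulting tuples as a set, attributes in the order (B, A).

R ⋈ U (natural join on C): {(k, 10, 11, 31), (k, 10, 2, 30), (k, 22, 11, 31), (k, 22, 2, 30), (k, 3, 11, 31), (k, 3, 2, 30), (x, 39, 13, 28), (x, 39, 33, 16)}
Selection D ≤ 28: {(x, 39, 13, 28), (x, 39, 33, 16)}
π_{B, A} gives {(13, 39), (33, 39)}.
Taking the union: {(13, 39), (15, 32), (23, 13), (28, 11), (33, 39), (35, 39), (36, 19), (39, 34)}

{(13, 39), (15, 32), (23, 13), (28, 11), (33, 39), (35, 39), (36, 19), (39, 34)}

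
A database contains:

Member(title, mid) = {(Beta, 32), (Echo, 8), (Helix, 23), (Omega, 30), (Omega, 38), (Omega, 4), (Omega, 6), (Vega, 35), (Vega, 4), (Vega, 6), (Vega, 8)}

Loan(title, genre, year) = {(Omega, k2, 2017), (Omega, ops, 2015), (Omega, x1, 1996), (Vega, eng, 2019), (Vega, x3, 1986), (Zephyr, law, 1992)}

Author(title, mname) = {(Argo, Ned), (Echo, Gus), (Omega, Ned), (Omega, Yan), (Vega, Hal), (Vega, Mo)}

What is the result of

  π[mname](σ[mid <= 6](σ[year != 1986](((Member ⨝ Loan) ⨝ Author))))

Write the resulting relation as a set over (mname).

Natural join on title: {(Omega, 30, k2, 2017), (Omega, 30, ops, 2015), (Omega, 30, x1, 1996), (Omega, 38, k2, 2017), (Omega, 38, ops, 2015), (Omega, 38, x1, 1996), (Omega, 4, k2, 2017), (Omega, 4, ops, 2015), (Omega, 4, x1, 1996), (Omega, 6, k2, 2017), (Omega, 6, ops, 2015), (Omega, 6, x1, 1996), (Vega, 35, eng, 2019), (Vega, 35, x3, 1986), (Vega, 4, eng, 2019), (Vega, 4, x3, 1986), (Vega, 6, eng, 2019), (Vega, 6, x3, 1986), (Vega, 8, eng, 2019), (Vega, 8, x3, 1986)}
Natural join on title: {(Omega, 30, k2, 2017, Ned), (Omega, 30, k2, 2017, Yan), (Omega, 30, ops, 2015, Ned), (Omega, 30, ops, 2015, Yan), (Omega, 30, x1, 1996, Ned), (Omega, 30, x1, 1996, Yan), (Omega, 38, k2, 2017, Ned), (Omega, 38, k2, 2017, Yan), (Omega, 38, ops, 2015, Ned), (Omega, 38, ops, 2015, Yan), (Omega, 38, x1, 1996, Ned), (Omega, 38, x1, 1996, Yan), (Omega, 4, k2, 2017, Ned), (Omega, 4, k2, 2017, Yan), (Omega, 4, ops, 2015, Ned), (Omega, 4, ops, 2015, Yan), (Omega, 4, x1, 1996, Ned), (Omega, 4, x1, 1996, Yan), (Omega, 6, k2, 2017, Ned), (Omega, 6, k2, 2017, Yan), (Omega, 6, ops, 2015, Ned), (Omega, 6, ops, 2015, Yan), (Omega, 6, x1, 1996, Ned), (Omega, 6, x1, 1996, Yan), (Vega, 35, eng, 2019, Hal), (Vega, 35, eng, 2019, Mo), (Vega, 35, x3, 1986, Hal), (Vega, 35, x3, 1986, Mo), (Vega, 4, eng, 2019, Hal), (Vega, 4, eng, 2019, Mo), (Vega, 4, x3, 1986, Hal), (Vega, 4, x3, 1986, Mo), (Vega, 6, eng, 2019, Hal), (Vega, 6, eng, 2019, Mo), (Vega, 6, x3, 1986, Hal), (Vega, 6, x3, 1986, Mo), (Vega, 8, eng, 2019, Hal), (Vega, 8, eng, 2019, Mo), (Vega, 8, x3, 1986, Hal), (Vega, 8, x3, 1986, Mo)}
Apply σ_{year != 1986}; surviving tuples: {(Omega, 30, k2, 2017, Ned), (Omega, 30, k2, 2017, Yan), (Omega, 30, ops, 2015, Ned), (Omega, 30, ops, 2015, Yan), (Omega, 30, x1, 1996, Ned), (Omega, 30, x1, 1996, Yan), (Omega, 38, k2, 2017, Ned), (Omega, 38, k2, 2017, Yan), (Omega, 38, ops, 2015, Ned), (Omega, 38, ops, 2015, Yan), (Omega, 38, x1, 1996, Ned), (Omega, 38, x1, 1996, Yan), (Omega, 4, k2, 2017, Ned), (Omega, 4, k2, 2017, Yan), (Omega, 4, ops, 2015, Ned), (Omega, 4, ops, 2015, Yan), (Omega, 4, x1, 1996, Ned), (Omega, 4, x1, 1996, Yan), (Omega, 6, k2, 2017, Ned), (Omega, 6, k2, 2017, Yan), (Omega, 6, ops, 2015, Ned), (Omega, 6, ops, 2015, Yan), (Omega, 6, x1, 1996, Ned), (Omega, 6, x1, 1996, Yan), (Vega, 35, eng, 2019, Hal), (Vega, 35, eng, 2019, Mo), (Vega, 4, eng, 2019, Hal), (Vega, 4, eng, 2019, Mo), (Vega, 6, eng, 2019, Hal), (Vega, 6, eng, 2019, Mo), (Vega, 8, eng, 2019, Hal), (Vega, 8, eng, 2019, Mo)}
Apply σ_{mid <= 6}; surviving tuples: {(Omega, 4, k2, 2017, Ned), (Omega, 4, k2, 2017, Yan), (Omega, 4, ops, 2015, Ned), (Omega, 4, ops, 2015, Yan), (Omega, 4, x1, 1996, Ned), (Omega, 4, x1, 1996, Yan), (Omega, 6, k2, 2017, Ned), (Omega, 6, k2, 2017, Yan), (Omega, 6, ops, 2015, Ned), (Omega, 6, ops, 2015, Yan), (Omega, 6, x1, 1996, Ned), (Omega, 6, x1, 1996, Yan), (Vega, 4, eng, 2019, Hal), (Vega, 4, eng, 2019, Mo), (Vega, 6, eng, 2019, Hal), (Vega, 6, eng, 2019, Mo)}
Projecting to mname (12 duplicate(s) eliminated): {Hal, Mo, Ned, Yan}

{Hal, Mo, Ned, Yan}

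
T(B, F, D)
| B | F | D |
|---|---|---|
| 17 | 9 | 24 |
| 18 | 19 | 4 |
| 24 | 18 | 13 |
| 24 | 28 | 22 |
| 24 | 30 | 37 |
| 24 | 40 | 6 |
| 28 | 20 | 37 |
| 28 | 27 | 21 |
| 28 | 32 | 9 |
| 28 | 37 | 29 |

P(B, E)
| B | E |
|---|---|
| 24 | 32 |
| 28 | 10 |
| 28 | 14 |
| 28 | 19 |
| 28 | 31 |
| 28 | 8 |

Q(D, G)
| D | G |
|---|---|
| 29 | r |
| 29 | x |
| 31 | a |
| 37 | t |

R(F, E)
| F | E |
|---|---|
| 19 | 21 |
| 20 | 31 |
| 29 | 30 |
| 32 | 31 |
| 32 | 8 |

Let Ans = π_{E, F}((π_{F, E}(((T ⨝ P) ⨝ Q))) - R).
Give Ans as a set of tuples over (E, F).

{(10, 20), (10, 37), (14, 20), (14, 37), (19, 20), (19, 37), (31, 37), (32, 30), (8, 20), (8, 37)}

Joining T and P on B yields {(24, 18, 13, 32), (24, 28, 22, 32), (24, 30, 37, 32), (24, 40, 6, 32), (28, 20, 37, 10), (28, 20, 37, 14), (28, 20, 37, 19), (28, 20, 37, 31), (28, 20, 37, 8), (28, 27, 21, 10), (28, 27, 21, 14), (28, 27, 21, 19), (28, 27, 21, 31), (28, 27, 21, 8), (28, 32, 9, 10), (28, 32, 9, 14), (28, 32, 9, 19), (28, 32, 9, 31), (28, 32, 9, 8), (28, 37, 29, 10), (28, 37, 29, 14), (28, 37, 29, 19), (28, 37, 29, 31), (28, 37, 29, 8)}.
Joining (T ⨝ P) and Q on D yields {(24, 30, 37, 32, t), (28, 20, 37, 10, t), (28, 20, 37, 14, t), (28, 20, 37, 19, t), (28, 20, 37, 31, t), (28, 20, 37, 8, t), (28, 37, 29, 10, r), (28, 37, 29, 10, x), (28, 37, 29, 14, r), (28, 37, 29, 14, x), (28, 37, 29, 19, r), (28, 37, 29, 19, x), (28, 37, 29, 31, r), (28, 37, 29, 31, x), (28, 37, 29, 8, r), (28, 37, 29, 8, x)}.
π[F, E]: project onto (F, E) (5 duplicate(s) eliminated) → {(20, 10), (20, 14), (20, 19), (20, 31), (20, 8), (30, 32), (37, 10), (37, 14), (37, 19), (37, 31), (37, 8)}
Difference: {(20, 10), (20, 14), (20, 19), (20, 31), (20, 8), (30, 32), (37, 10), (37, 14), (37, 19), (37, 31), (37, 8)} with {(19, 21), (20, 31), (29, 30), (32, 31), (32, 8)} → {(20, 10), (20, 14), (20, 19), (20, 8), (30, 32), (37, 10), (37, 14), (37, 19), (37, 31), (37, 8)}
π[E, F]: project onto (E, F) → {(10, 20), (10, 37), (14, 20), (14, 37), (19, 20), (19, 37), (31, 37), (32, 30), (8, 20), (8, 37)}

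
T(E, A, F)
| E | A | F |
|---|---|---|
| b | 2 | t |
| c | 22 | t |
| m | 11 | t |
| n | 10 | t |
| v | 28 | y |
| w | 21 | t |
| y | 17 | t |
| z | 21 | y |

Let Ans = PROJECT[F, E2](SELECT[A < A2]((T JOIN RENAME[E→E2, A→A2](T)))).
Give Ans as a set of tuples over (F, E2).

{(t, c), (t, m), (t, n), (t, w), (t, y), (y, v)}

ρ[E→E2, A→A2]: schema becomes (E2, A2, F); tuples unchanged.
T ⋈ RENAME[E→E2, A→A2](T) (natural join on F): {(b, 2, t, b, 2), (b, 2, t, c, 22), (b, 2, t, m, 11), (b, 2, t, n, 10), (b, 2, t, w, 21), (b, 2, t, y, 17), (c, 22, t, b, 2), (c, 22, t, c, 22), (c, 22, t, m, 11), (c, 22, t, n, 10), (c, 22, t, w, 21), (c, 22, t, y, 17), (m, 11, t, b, 2), (m, 11, t, c, 22), (m, 11, t, m, 11), (m, 11, t, n, 10), (m, 11, t, w, 21), (m, 11, t, y, 17), (n, 10, t, b, 2), (n, 10, t, c, 22), (n, 10, t, m, 11), (n, 10, t, n, 10), (n, 10, t, w, 21), (n, 10, t, y, 17), (v, 28, y, v, 28), (v, 28, y, z, 21), (w, 21, t, b, 2), (w, 21, t, c, 22), (w, 21, t, m, 11), (w, 21, t, n, 10), (w, 21, t, w, 21), (w, 21, t, y, 17), (y, 17, t, b, 2), (y, 17, t, c, 22), (y, 17, t, m, 11), (y, 17, t, n, 10), (y, 17, t, w, 21), (y, 17, t, y, 17), (z, 21, y, v, 28), (z, 21, y, z, 21)}
σ[A < A2]: keep tuples satisfying A < A2 → {(b, 2, t, c, 22), (b, 2, t, m, 11), (b, 2, t, n, 10), (b, 2, t, w, 21), (b, 2, t, y, 17), (m, 11, t, c, 22), (m, 11, t, w, 21), (m, 11, t, y, 17), (n, 10, t, c, 22), (n, 10, t, m, 11), (n, 10, t, w, 21), (n, 10, t, y, 17), (w, 21, t, c, 22), (y, 17, t, c, 22), (y, 17, t, w, 21), (z, 21, y, v, 28)}
π[F, E2]: project onto (F, E2) (10 duplicate(s) eliminated) → {(t, c), (t, m), (t, n), (t, w), (t, y), (y, v)}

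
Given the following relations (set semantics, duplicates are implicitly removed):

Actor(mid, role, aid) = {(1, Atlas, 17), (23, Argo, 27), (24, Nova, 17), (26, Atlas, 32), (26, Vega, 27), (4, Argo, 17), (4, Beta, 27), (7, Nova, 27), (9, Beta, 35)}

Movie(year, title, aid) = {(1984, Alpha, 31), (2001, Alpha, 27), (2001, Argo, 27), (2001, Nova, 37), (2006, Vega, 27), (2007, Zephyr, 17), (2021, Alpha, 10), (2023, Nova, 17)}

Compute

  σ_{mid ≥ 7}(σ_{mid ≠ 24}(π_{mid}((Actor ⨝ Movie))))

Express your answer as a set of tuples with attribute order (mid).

{23, 26, 7}

Actor ⋈ Movie (natural join on aid): {(1, Atlas, 17, 2007, Zephyr), (1, Atlas, 17, 2023, Nova), (23, Argo, 27, 2001, Alpha), (23, Argo, 27, 2001, Argo), (23, Argo, 27, 2006, Vega), (24, Nova, 17, 2007, Zephyr), (24, Nova, 17, 2023, Nova), (26, Vega, 27, 2001, Alpha), (26, Vega, 27, 2001, Argo), (26, Vega, 27, 2006, Vega), (4, Argo, 17, 2007, Zephyr), (4, Argo, 17, 2023, Nova), (4, Beta, 27, 2001, Alpha), (4, Beta, 27, 2001, Argo), (4, Beta, 27, 2006, Vega), (7, Nova, 27, 2001, Alpha), (7, Nova, 27, 2001, Argo), (7, Nova, 27, 2006, Vega)}
π_{mid} gives {1, 23, 24, 26, 4, 7} (12 duplicate(s) eliminated).
Filtering on mid ≠ 24 leaves {1, 23, 26, 4, 7}.
Filtering on mid ≥ 7 leaves {23, 26, 7}.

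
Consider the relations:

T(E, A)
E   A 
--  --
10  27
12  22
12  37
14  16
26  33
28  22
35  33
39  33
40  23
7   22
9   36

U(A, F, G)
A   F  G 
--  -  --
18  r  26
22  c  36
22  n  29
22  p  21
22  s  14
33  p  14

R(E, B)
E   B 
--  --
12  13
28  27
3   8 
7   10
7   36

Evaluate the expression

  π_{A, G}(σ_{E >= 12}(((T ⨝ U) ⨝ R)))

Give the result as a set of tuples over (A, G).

T ⋈ U (natural join on A): {(12, 22, c, 36), (12, 22, n, 29), (12, 22, p, 21), (12, 22, s, 14), (26, 33, p, 14), (28, 22, c, 36), (28, 22, n, 29), (28, 22, p, 21), (28, 22, s, 14), (35, 33, p, 14), (39, 33, p, 14), (7, 22, c, 36), (7, 22, n, 29), (7, 22, p, 21), (7, 22, s, 14)}
(T ⨝ U) ⋈ R (natural join on E): {(12, 22, c, 36, 13), (12, 22, n, 29, 13), (12, 22, p, 21, 13), (12, 22, s, 14, 13), (28, 22, c, 36, 27), (28, 22, n, 29, 27), (28, 22, p, 21, 27), (28, 22, s, 14, 27), (7, 22, c, 36, 10), (7, 22, c, 36, 36), (7, 22, n, 29, 10), (7, 22, n, 29, 36), (7, 22, p, 21, 10), (7, 22, p, 21, 36), (7, 22, s, 14, 10), (7, 22, s, 14, 36)}
Apply σ_{E >= 12}; surviving tuples: {(12, 22, c, 36, 13), (12, 22, n, 29, 13), (12, 22, p, 21, 13), (12, 22, s, 14, 13), (28, 22, c, 36, 27), (28, 22, n, 29, 27), (28, 22, p, 21, 27), (28, 22, s, 14, 27)}
π[A, G]: project onto (A, G) (4 duplicate(s) eliminated) → {(22, 14), (22, 21), (22, 29), (22, 36)}

{(22, 14), (22, 21), (22, 29), (22, 36)}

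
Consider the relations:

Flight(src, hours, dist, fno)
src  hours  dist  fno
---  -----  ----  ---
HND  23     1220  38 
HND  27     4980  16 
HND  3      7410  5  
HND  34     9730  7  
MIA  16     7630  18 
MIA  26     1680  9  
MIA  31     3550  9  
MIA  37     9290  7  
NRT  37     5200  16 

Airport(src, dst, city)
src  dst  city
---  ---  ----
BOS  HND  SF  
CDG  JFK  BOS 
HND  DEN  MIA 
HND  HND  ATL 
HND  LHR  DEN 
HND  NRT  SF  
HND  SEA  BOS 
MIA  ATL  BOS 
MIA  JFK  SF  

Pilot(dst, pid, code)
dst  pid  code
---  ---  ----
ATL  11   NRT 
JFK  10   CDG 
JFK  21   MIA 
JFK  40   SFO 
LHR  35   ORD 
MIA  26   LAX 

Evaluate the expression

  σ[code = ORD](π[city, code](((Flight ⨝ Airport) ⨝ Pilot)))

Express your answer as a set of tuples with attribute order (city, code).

{(DEN, ORD)}

Natural join on src: {(HND, 23, 1220, 38, DEN, MIA), (HND, 23, 1220, 38, HND, ATL), (HND, 23, 1220, 38, LHR, DEN), (HND, 23, 1220, 38, NRT, SF), (HND, 23, 1220, 38, SEA, BOS), (HND, 27, 4980, 16, DEN, MIA), (HND, 27, 4980, 16, HND, ATL), (HND, 27, 4980, 16, LHR, DEN), (HND, 27, 4980, 16, NRT, SF), (HND, 27, 4980, 16, SEA, BOS), (HND, 3, 7410, 5, DEN, MIA), (HND, 3, 7410, 5, HND, ATL), (HND, 3, 7410, 5, LHR, DEN), (HND, 3, 7410, 5, NRT, SF), (HND, 3, 7410, 5, SEA, BOS), (HND, 34, 9730, 7, DEN, MIA), (HND, 34, 9730, 7, HND, ATL), (HND, 34, 9730, 7, LHR, DEN), (HND, 34, 9730, 7, NRT, SF), (HND, 34, 9730, 7, SEA, BOS), (MIA, 16, 7630, 18, ATL, BOS), (MIA, 16, 7630, 18, JFK, SF), (MIA, 26, 1680, 9, ATL, BOS), (MIA, 26, 1680, 9, JFK, SF), (MIA, 31, 3550, 9, ATL, BOS), (MIA, 31, 3550, 9, JFK, SF), (MIA, 37, 9290, 7, ATL, BOS), (MIA, 37, 9290, 7, JFK, SF)}
Natural join on dst: {(HND, 23, 1220, 38, LHR, DEN, 35, ORD), (HND, 27, 4980, 16, LHR, DEN, 35, ORD), (HND, 3, 7410, 5, LHR, DEN, 35, ORD), (HND, 34, 9730, 7, LHR, DEN, 35, ORD), (MIA, 16, 7630, 18, ATL, BOS, 11, NRT), (MIA, 16, 7630, 18, JFK, SF, 10, CDG), (MIA, 16, 7630, 18, JFK, SF, 21, MIA), (MIA, 16, 7630, 18, JFK, SF, 40, SFO), (MIA, 26, 1680, 9, ATL, BOS, 11, NRT), (MIA, 26, 1680, 9, JFK, SF, 10, CDG), (MIA, 26, 1680, 9, JFK, SF, 21, MIA), (MIA, 26, 1680, 9, JFK, SF, 40, SFO), (MIA, 31, 3550, 9, ATL, BOS, 11, NRT), (MIA, 31, 3550, 9, JFK, SF, 10, CDG), (MIA, 31, 3550, 9, JFK, SF, 21, MIA), (MIA, 31, 3550, 9, JFK, SF, 40, SFO), (MIA, 37, 9290, 7, ATL, BOS, 11, NRT), (MIA, 37, 9290, 7, JFK, SF, 10, CDG), (MIA, 37, 9290, 7, JFK, SF, 21, MIA), (MIA, 37, 9290, 7, JFK, SF, 40, SFO)}
Keep only column(s) city, code (15 duplicate(s) eliminated): {(BOS, NRT), (DEN, ORD), (SF, CDG), (SF, MIA), (SF, SFO)}
σ[code = ORD]: keep tuples satisfying code = ORD → {(DEN, ORD)}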